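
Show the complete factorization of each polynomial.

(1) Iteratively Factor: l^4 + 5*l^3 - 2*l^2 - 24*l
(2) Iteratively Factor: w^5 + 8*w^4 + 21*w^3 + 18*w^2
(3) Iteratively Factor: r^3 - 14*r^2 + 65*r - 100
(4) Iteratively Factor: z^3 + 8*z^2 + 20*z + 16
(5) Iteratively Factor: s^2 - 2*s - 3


(1) = (l - 2)*(l^3 + 7*l^2 + 12*l) = (l - 2)*(l + 4)*(l^2 + 3*l) = l*(l - 2)*(l + 4)*(l + 3)
(2) = (w + 2)*(w^4 + 6*w^3 + 9*w^2) = w*(w + 2)*(w^3 + 6*w^2 + 9*w) = w^2*(w + 2)*(w^2 + 6*w + 9) = w^2*(w + 2)*(w + 3)*(w + 3)
(3) = (r - 4)*(r^2 - 10*r + 25) = (r - 5)*(r - 4)*(r - 5)
(4) = (z + 2)*(z^2 + 6*z + 8) = (z + 2)^2*(z + 4)
(5) = (s - 3)*(s + 1)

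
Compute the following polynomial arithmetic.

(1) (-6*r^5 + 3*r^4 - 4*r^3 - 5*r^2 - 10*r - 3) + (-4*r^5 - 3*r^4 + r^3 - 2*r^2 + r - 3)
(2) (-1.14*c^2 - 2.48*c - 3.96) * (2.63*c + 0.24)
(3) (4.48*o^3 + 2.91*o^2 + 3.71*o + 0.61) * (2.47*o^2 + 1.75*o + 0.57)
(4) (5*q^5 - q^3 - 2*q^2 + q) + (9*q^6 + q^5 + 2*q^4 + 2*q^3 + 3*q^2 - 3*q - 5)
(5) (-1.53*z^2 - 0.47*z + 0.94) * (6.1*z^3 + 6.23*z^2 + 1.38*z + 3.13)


(1) = -10*r^5 - 3*r^3 - 7*r^2 - 9*r - 6
(2) = -2.9982*c^3 - 6.796*c^2 - 11.01*c - 0.9504
(3) = 11.0656*o^5 + 15.0277*o^4 + 16.8098*o^3 + 9.6579*o^2 + 3.1822*o + 0.3477
(4) = 9*q^6 + 6*q^5 + 2*q^4 + q^3 + q^2 - 2*q - 5
(5) = -9.333*z^5 - 12.3989*z^4 + 0.6945*z^3 + 0.4187*z^2 - 0.1739*z + 2.9422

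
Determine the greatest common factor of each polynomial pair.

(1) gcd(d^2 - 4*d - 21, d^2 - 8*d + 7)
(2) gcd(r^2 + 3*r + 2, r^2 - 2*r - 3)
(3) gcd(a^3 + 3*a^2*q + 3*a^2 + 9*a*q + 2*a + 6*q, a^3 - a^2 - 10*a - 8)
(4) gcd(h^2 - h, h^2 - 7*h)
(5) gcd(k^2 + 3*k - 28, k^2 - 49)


(1) = gcd((d - 7)*(d + 3), (d - 7)*(d - 1)) = d - 7
(2) = gcd((r + 1)*(r + 2), (r - 3)*(r + 1)) = r + 1
(3) = gcd((a + 1)*(a + 2)*(a + 3*q), (a - 4)*(a + 1)*(a + 2)) = a^2 + 3*a + 2
(4) = gcd(h*(h - 1), h*(h - 7)) = h
(5) = k + 7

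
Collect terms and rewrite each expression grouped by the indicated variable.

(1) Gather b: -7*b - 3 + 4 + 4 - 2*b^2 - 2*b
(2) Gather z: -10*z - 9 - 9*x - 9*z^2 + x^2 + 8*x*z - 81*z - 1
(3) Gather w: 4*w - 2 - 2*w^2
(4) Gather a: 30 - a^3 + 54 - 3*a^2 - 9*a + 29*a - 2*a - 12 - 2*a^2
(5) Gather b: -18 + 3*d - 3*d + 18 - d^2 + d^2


(1) = -2*b^2 - 9*b + 5
(2) = x^2 - 9*x - 9*z^2 + z*(8*x - 91) - 10
(3) = -2*w^2 + 4*w - 2
(4) = -a^3 - 5*a^2 + 18*a + 72
(5) = 0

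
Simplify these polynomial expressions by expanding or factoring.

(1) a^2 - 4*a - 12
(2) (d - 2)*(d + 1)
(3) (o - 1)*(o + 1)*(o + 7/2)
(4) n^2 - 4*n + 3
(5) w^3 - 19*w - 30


(1) = (a - 6)*(a + 2)
(2) = d^2 - d - 2
(3) = o^3 + 7*o^2/2 - o - 7/2
(4) = (n - 3)*(n - 1)
(5) = (w - 5)*(w + 2)*(w + 3)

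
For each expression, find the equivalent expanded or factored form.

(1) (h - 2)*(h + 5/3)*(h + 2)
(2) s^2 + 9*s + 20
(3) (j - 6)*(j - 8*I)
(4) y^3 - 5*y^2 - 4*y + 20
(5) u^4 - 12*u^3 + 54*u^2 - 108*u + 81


(1) = h^3 + 5*h^2/3 - 4*h - 20/3
(2) = (s + 4)*(s + 5)
(3) = j^2 - 6*j - 8*I*j + 48*I
(4) = (y - 5)*(y - 2)*(y + 2)
(5) = (u - 3)^4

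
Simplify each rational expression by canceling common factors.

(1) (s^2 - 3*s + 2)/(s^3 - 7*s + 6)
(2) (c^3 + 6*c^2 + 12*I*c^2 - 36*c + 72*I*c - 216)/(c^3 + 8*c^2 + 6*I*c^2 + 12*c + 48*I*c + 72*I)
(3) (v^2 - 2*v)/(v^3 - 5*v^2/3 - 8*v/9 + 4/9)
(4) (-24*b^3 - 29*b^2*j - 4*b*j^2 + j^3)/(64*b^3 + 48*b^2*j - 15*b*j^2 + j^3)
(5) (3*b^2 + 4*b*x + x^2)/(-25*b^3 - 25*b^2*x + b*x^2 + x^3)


(1) = 1/(s + 3)
(2) = (c + 6*I)/(c + 2)
(3) = 9*v/(9*v^2 + 3*v - 2)
(4) = (-3*b - j)/(8*b - j)
(5) = (3*b + x)/(-25*b^2 + x^2)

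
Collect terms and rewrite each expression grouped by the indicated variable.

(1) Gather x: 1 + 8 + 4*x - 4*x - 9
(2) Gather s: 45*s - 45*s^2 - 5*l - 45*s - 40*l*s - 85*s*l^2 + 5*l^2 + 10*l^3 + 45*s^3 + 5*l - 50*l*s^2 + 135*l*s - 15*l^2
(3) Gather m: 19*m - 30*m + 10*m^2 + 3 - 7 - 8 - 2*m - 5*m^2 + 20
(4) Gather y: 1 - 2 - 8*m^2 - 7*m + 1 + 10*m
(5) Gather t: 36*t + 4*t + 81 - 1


(1) = 0
(2) = 10*l^3 - 10*l^2 + 45*s^3 + s^2*(-50*l - 45) + s*(-85*l^2 + 95*l)
(3) = 5*m^2 - 13*m + 8
(4) = -8*m^2 + 3*m
(5) = 40*t + 80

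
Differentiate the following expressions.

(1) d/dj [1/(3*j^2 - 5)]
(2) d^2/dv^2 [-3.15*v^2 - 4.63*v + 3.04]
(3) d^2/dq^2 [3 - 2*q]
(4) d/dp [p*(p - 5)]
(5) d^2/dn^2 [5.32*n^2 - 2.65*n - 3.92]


(1) = -6*j/(3*j^2 - 5)^2
(2) = -6.30000000000000
(3) = 0
(4) = 2*p - 5
(5) = 10.6400000000000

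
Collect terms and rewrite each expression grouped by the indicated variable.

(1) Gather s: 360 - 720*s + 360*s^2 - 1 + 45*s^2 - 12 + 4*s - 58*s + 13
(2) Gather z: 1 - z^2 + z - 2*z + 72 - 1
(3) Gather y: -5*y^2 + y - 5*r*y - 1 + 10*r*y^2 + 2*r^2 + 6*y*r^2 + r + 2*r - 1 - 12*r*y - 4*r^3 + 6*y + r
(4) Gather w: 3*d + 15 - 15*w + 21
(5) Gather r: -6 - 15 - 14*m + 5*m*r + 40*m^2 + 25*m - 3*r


(1) = 405*s^2 - 774*s + 360
(2) = -z^2 - z + 72
(3) = -4*r^3 + 2*r^2 + 4*r + y^2*(10*r - 5) + y*(6*r^2 - 17*r + 7) - 2
(4) = 3*d - 15*w + 36
(5) = 40*m^2 + 11*m + r*(5*m - 3) - 21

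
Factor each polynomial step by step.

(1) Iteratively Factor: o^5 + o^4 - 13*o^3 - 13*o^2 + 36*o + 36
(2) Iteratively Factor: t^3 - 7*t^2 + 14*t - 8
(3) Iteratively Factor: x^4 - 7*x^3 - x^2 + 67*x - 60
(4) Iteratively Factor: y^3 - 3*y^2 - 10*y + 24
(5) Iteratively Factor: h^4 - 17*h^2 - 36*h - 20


(1) = (o - 3)*(o^4 + 4*o^3 - o^2 - 16*o - 12) = (o - 3)*(o + 1)*(o^3 + 3*o^2 - 4*o - 12) = (o - 3)*(o + 1)*(o + 3)*(o^2 - 4) = (o - 3)*(o - 2)*(o + 1)*(o + 3)*(o + 2)
(2) = (t - 2)*(t^2 - 5*t + 4) = (t - 2)*(t - 1)*(t - 4)
(3) = (x - 5)*(x^3 - 2*x^2 - 11*x + 12) = (x - 5)*(x - 1)*(x^2 - x - 12) = (x - 5)*(x - 1)*(x + 3)*(x - 4)
(4) = (y - 2)*(y^2 - y - 12) = (y - 2)*(y + 3)*(y - 4)
(5) = (h + 2)*(h^3 - 2*h^2 - 13*h - 10) = (h + 1)*(h + 2)*(h^2 - 3*h - 10) = (h + 1)*(h + 2)^2*(h - 5)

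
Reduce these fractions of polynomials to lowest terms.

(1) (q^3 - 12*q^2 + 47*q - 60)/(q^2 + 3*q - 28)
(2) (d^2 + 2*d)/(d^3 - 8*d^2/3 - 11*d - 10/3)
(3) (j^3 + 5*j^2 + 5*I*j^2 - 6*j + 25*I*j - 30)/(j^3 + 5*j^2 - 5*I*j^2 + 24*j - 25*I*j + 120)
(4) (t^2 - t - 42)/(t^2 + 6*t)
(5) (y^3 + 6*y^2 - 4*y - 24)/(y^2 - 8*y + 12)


(1) = (q^2 - 8*q + 15)/(q + 7)
(2) = 3*d/(3*d^2 - 14*d - 5)
(3) = (j + 2*I)/(j - 8*I)
(4) = (t - 7)/t
(5) = (y^2 + 8*y + 12)/(y - 6)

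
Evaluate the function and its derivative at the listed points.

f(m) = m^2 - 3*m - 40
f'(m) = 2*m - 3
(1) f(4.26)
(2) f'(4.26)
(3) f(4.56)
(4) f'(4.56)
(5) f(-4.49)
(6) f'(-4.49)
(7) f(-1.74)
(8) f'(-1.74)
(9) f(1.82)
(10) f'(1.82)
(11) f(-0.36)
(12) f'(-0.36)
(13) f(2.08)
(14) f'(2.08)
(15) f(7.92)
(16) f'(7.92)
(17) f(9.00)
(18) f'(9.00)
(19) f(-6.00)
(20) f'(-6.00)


(1) = -34.63
(2) = 5.52
(3) = -32.89
(4) = 6.12
(5) = -6.37
(6) = -11.98
(7) = -31.75
(8) = -6.48
(9) = -42.15
(10) = 0.64
(11) = -38.79
(12) = -3.72
(13) = -41.91
(14) = 1.16
(15) = -1.03
(16) = 12.84
(17) = 14.00
(18) = 15.00
(19) = 14.00
(20) = -15.00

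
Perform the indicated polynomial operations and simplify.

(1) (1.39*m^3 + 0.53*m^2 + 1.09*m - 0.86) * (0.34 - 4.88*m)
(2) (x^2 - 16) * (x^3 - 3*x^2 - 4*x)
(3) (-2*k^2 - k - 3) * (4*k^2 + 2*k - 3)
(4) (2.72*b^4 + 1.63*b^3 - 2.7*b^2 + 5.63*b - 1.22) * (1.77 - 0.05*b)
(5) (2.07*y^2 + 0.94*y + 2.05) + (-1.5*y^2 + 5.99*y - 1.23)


(1) = -6.7832*m^4 - 2.1138*m^3 - 5.139*m^2 + 4.5674*m - 0.2924
(2) = x^5 - 3*x^4 - 20*x^3 + 48*x^2 + 64*x
(3) = -8*k^4 - 8*k^3 - 8*k^2 - 3*k + 9
(4) = -0.136*b^5 + 4.7329*b^4 + 3.0201*b^3 - 5.0605*b^2 + 10.0261*b - 2.1594
(5) = 0.57*y^2 + 6.93*y + 0.82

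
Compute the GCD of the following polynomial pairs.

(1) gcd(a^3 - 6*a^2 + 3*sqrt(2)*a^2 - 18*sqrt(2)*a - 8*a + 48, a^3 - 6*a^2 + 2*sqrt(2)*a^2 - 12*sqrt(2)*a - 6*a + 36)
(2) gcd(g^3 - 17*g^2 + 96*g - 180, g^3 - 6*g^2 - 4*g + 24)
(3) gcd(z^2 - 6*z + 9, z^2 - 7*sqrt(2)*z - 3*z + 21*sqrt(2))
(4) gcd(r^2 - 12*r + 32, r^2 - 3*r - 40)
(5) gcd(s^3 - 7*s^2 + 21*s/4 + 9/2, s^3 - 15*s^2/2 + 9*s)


(1) = gcd((a - 6)*(a - sqrt(2))*(a + 4*sqrt(2)), (a - 6)*(a - sqrt(2))*(a + 3*sqrt(2))) = a^2 + a*(-6 - sqrt(2)) + 6*sqrt(2)
(2) = g - 6
(3) = gcd((z - 3)^2, (z - 3)*(z - 7*sqrt(2))) = z - 3
(4) = r - 8
(5) = s^2 - 15*s/2 + 9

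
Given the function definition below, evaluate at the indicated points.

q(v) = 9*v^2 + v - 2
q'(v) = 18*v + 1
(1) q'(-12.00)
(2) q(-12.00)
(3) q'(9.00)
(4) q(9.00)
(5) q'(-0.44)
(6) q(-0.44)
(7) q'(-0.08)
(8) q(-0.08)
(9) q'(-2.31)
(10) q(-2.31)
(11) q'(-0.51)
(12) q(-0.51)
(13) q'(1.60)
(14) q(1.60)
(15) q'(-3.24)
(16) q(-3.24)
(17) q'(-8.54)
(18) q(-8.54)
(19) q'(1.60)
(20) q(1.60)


(1) = -215.00
(2) = 1282.00
(3) = 163.00
(4) = 736.00
(5) = -6.92
(6) = -0.70
(7) = -0.44
(8) = -2.02
(9) = -40.58
(10) = 43.71
(11) = -8.18
(12) = -0.17
(13) = 29.80
(14) = 22.64
(15) = -57.32
(16) = 89.24
(17) = -152.72
(18) = 645.84
(19) = 29.80
(20) = 22.64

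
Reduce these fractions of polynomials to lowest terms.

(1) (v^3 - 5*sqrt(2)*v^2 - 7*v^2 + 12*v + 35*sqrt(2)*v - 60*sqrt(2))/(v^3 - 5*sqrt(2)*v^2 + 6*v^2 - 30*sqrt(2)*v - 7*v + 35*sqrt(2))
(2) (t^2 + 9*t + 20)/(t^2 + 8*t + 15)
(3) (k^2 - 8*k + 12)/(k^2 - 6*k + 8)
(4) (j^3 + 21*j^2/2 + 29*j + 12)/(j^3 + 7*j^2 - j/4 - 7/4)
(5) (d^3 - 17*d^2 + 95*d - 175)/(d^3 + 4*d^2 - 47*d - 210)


(1) = (v^2 - 7*v + 12)/(v^2 + 6*v - 7)
(2) = (t + 4)/(t + 3)
(3) = (k - 6)/(k - 4)
(4) = (2*j^2 + 20*j + 48)/(2*j^2 + 13*j - 7)
(5) = (d^2 - 10*d + 25)/(d^2 + 11*d + 30)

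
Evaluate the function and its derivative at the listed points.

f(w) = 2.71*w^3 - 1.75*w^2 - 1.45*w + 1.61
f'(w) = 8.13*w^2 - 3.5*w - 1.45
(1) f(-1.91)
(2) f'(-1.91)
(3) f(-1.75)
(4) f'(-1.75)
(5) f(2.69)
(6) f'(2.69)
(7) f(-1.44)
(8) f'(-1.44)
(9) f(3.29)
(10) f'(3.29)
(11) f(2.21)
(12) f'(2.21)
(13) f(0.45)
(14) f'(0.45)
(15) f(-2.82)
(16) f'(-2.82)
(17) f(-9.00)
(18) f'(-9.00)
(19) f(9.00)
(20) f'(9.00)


(1) = -20.89
(2) = 34.89
(3) = -15.74
(4) = 29.57
(5) = 37.80
(6) = 47.96
(7) = -8.02
(8) = 20.45
(9) = 74.40
(10) = 75.03
(11) = 19.11
(12) = 30.52
(13) = 0.85
(14) = -1.38
(15) = -68.99
(16) = 73.07
(17) = -2102.68
(18) = 688.58
(19) = 1822.40
(20) = 625.58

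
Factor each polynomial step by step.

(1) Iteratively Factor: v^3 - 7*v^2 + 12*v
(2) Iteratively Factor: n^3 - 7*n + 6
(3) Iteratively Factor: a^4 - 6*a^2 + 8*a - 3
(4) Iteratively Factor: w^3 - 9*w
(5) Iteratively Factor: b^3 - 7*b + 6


(1) = (v)*(v^2 - 7*v + 12) = v*(v - 3)*(v - 4)
(2) = (n - 2)*(n^2 + 2*n - 3) = (n - 2)*(n + 3)*(n - 1)
(3) = (a + 3)*(a^3 - 3*a^2 + 3*a - 1) = (a - 1)*(a + 3)*(a^2 - 2*a + 1) = (a - 1)^2*(a + 3)*(a - 1)
(4) = (w)*(w^2 - 9) = w*(w + 3)*(w - 3)
(5) = (b + 3)*(b^2 - 3*b + 2) = (b - 1)*(b + 3)*(b - 2)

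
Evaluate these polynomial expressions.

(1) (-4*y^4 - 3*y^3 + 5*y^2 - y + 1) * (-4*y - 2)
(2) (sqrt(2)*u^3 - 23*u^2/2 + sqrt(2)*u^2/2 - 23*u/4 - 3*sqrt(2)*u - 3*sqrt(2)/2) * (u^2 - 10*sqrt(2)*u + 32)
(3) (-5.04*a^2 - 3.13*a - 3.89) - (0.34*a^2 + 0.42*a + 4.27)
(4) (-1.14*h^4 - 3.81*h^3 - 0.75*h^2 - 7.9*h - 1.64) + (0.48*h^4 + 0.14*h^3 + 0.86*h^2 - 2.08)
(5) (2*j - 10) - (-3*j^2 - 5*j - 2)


(1) = 16*y^5 + 20*y^4 - 14*y^3 - 6*y^2 - 2*y - 2
(2) = sqrt(2)*u^5 - 63*u^4/2 + sqrt(2)*u^4/2 - 63*u^3/4 + 144*sqrt(2)*u^3 - 308*u^2 + 72*sqrt(2)*u^2 - 154*u - 96*sqrt(2)*u - 48*sqrt(2)
(3) = -5.38*a^2 - 3.55*a - 8.16
(4) = -0.66*h^4 - 3.67*h^3 + 0.11*h^2 - 7.9*h - 3.72
(5) = 3*j^2 + 7*j - 8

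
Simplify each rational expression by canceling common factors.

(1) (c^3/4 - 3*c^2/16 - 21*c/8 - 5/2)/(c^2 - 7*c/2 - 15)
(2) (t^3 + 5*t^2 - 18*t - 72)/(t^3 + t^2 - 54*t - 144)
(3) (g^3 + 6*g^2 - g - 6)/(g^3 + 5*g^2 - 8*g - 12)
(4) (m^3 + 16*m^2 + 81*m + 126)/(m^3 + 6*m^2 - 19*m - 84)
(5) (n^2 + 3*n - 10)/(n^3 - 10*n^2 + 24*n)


(1) = (4*c^3 - 3*c^2 - 42*c - 40)/(16*c^2 - 56*c - 240)
(2) = (t - 4)/(t - 8)
(3) = (g - 1)/(g - 2)
(4) = (m + 6)/(m - 4)
(5) = (n^2 + 3*n - 10)/(n^3 - 10*n^2 + 24*n)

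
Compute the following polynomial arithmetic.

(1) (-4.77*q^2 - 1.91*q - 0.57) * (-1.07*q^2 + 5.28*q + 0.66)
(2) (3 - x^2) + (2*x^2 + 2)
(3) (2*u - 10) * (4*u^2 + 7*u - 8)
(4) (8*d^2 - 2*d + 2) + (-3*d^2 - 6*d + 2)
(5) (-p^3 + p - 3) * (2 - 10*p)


(1) = 5.1039*q^4 - 23.1419*q^3 - 12.6231*q^2 - 4.2702*q - 0.3762
(2) = x^2 + 5
(3) = 8*u^3 - 26*u^2 - 86*u + 80
(4) = 5*d^2 - 8*d + 4
(5) = 10*p^4 - 2*p^3 - 10*p^2 + 32*p - 6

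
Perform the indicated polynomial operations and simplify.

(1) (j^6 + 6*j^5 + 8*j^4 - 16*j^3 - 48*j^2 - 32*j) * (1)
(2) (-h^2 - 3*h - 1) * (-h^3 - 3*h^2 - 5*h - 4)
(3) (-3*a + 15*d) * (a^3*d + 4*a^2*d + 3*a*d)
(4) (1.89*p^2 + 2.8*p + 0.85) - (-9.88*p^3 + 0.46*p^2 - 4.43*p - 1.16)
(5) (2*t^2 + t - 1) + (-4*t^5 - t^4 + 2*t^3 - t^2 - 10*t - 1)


(1) = j^6 + 6*j^5 + 8*j^4 - 16*j^3 - 48*j^2 - 32*j
(2) = h^5 + 6*h^4 + 15*h^3 + 22*h^2 + 17*h + 4
(3) = -3*a^4*d + 15*a^3*d^2 - 12*a^3*d + 60*a^2*d^2 - 9*a^2*d + 45*a*d^2
(4) = 9.88*p^3 + 1.43*p^2 + 7.23*p + 2.01
(5) = -4*t^5 - t^4 + 2*t^3 + t^2 - 9*t - 2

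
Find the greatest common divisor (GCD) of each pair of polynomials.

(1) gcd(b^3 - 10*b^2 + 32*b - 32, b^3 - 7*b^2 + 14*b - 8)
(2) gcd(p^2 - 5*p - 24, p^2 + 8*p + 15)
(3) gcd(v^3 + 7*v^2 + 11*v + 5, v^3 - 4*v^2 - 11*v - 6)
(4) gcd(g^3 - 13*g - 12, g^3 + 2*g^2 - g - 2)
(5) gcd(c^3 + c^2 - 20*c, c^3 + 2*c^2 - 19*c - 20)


(1) = b^2 - 6*b + 8
(2) = p + 3
(3) = gcd((v + 1)^2*(v + 5), (v - 6)*(v + 1)^2) = v^2 + 2*v + 1
(4) = g + 1
(5) = gcd(c*(c - 4)*(c + 5), (c - 4)*(c + 1)*(c + 5)) = c^2 + c - 20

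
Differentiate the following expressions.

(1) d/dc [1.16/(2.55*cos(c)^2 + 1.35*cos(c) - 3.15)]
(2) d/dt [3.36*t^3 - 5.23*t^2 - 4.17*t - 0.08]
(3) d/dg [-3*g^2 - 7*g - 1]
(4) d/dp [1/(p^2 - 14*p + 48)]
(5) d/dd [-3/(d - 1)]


(1) = (5.916*cos(c) + 1.566)*sin(c)/(2.55*cos(c)^2 + 1.35*cos(c) - 3.15)^2
(2) = 10.08*t^2 - 10.46*t - 4.17
(3) = -6*g - 7
(4) = 2*(7 - p)/(p^2 - 14*p + 48)^2
(5) = 3/(d - 1)^2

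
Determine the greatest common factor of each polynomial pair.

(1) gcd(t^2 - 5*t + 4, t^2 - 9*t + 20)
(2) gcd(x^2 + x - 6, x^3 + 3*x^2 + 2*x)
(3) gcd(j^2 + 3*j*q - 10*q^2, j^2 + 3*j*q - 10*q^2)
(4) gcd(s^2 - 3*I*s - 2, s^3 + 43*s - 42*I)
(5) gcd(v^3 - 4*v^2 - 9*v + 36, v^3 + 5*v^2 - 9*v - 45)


(1) = t - 4
(2) = 1
(3) = gcd((j - 2*q)*(j + 5*q), (j - 2*q)*(j + 5*q)) = -j^2 - 3*j*q + 10*q^2
(4) = s - I
(5) = gcd((v - 4)*(v - 3)*(v + 3), (v - 3)*(v + 3)*(v + 5)) = v^2 - 9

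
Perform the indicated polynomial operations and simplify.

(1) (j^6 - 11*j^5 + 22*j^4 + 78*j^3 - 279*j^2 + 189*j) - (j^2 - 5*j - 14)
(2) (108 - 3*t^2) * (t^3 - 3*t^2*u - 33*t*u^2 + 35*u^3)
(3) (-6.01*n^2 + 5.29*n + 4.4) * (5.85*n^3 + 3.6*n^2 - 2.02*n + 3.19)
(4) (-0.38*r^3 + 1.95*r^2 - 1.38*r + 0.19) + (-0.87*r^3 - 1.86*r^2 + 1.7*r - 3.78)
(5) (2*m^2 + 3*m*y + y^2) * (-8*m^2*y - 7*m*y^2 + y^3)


(1) = j^6 - 11*j^5 + 22*j^4 + 78*j^3 - 280*j^2 + 194*j + 14
(2) = -3*t^5 + 9*t^4*u + 99*t^3*u^2 + 108*t^3 - 105*t^2*u^3 - 324*t^2*u - 3564*t*u^2 + 3780*u^3
(3) = -35.1585*n^5 + 9.3105*n^4 + 56.9242*n^3 - 14.0177*n^2 + 7.9871*n + 14.036
(4) = -1.25*r^3 + 0.09*r^2 + 0.32*r - 3.59
(5) = -16*m^4*y - 38*m^3*y^2 - 27*m^2*y^3 - 4*m*y^4 + y^5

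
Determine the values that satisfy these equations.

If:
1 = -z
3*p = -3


Then:
p = -1
z = -1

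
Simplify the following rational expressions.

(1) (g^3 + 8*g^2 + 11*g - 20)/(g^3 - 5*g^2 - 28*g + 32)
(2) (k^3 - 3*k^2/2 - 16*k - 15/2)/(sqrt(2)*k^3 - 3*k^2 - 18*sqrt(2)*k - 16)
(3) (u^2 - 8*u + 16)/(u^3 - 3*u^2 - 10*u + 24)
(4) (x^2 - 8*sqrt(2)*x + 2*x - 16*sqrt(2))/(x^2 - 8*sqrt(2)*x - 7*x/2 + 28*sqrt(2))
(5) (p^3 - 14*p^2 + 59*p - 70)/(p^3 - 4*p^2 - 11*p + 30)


(1) = (g + 5)/(g - 8)
(2) = (2*k^3 - 3*k^2 - 32*k - 15)/(2*sqrt(2)*k^3 - 6*k^2 - 36*sqrt(2)*k - 32)
(3) = (u - 4)/(u^2 + u - 6)
(4) = (2*x + 4)/(2*x - 7)
(5) = (p - 7)/(p + 3)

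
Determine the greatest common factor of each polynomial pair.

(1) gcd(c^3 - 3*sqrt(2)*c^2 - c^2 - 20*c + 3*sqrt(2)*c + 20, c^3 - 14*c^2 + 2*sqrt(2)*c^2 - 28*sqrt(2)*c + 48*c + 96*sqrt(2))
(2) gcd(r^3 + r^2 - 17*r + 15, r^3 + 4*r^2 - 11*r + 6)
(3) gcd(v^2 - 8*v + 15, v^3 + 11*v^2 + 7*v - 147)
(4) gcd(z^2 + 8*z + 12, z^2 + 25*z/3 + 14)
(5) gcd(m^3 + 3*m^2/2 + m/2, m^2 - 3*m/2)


(1) = gcd((c - 1)*(c - 5*sqrt(2))*(c + 2*sqrt(2)), (c - 8)*(c - 6)*(c + 2*sqrt(2))) = c + 2*sqrt(2)
(2) = gcd((r - 3)*(r - 1)*(r + 5), (r - 1)^2*(r + 6)) = r - 1
(3) = v - 3
(4) = gcd((z + 2)*(z + 6), (z + 7/3)*(z + 6)) = z + 6
(5) = gcd(m*(m + 1/2)*(m + 1), m*(m - 3/2)) = m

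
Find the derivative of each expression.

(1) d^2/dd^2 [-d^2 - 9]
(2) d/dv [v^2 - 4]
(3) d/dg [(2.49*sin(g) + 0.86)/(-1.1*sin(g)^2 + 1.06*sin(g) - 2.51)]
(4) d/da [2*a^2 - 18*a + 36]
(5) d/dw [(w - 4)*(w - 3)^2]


(1) = -2
(2) = 2*v
(3) = (2.739*sin(g)^2 + 1.892*sin(g) - 7.1615)*cos(g)/(1.21*sin(g)^4 - 2.332*sin(g)^3 + 6.6456*sin(g)^2 - 5.3212*sin(g) + 6.3001)
(4) = 4*a - 18
(5) = (w - 3)*(3*w - 11)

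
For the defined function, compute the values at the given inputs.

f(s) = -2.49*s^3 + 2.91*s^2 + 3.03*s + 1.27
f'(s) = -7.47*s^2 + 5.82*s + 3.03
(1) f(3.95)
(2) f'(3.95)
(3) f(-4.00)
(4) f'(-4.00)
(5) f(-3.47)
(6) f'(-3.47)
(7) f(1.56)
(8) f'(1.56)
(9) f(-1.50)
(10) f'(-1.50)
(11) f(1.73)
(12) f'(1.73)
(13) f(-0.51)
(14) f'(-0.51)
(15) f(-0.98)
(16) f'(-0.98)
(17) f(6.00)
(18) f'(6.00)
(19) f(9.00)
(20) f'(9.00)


(1) = -94.82
(2) = -90.53
(3) = 195.07
(4) = -139.77
(5) = 129.83
(6) = -107.11
(7) = 3.63
(8) = -6.07
(9) = 11.68
(10) = -22.51
(11) = 2.33
(12) = -9.26
(13) = 0.81
(14) = -1.88
(15) = 3.44
(16) = -9.85
(17) = -413.63
(18) = -230.97
(19) = -1550.96
(20) = -549.66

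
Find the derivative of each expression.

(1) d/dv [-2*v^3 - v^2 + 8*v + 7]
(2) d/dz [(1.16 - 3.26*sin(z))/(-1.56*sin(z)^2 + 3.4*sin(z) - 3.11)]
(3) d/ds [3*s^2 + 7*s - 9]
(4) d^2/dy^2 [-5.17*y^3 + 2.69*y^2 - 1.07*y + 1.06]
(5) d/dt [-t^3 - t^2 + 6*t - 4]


(1) = -6*v^2 - 2*v + 8
(2) = (-5.0856*sin(z)^2 + 3.6192*sin(z) + 6.1946)*cos(z)/(2.4336*sin(z)^4 - 10.608*sin(z)^3 + 21.2632*sin(z)^2 - 21.148*sin(z) + 9.6721)
(3) = 6*s + 7
(4) = 5.38 - 31.02*y
(5) = -3*t^2 - 2*t + 6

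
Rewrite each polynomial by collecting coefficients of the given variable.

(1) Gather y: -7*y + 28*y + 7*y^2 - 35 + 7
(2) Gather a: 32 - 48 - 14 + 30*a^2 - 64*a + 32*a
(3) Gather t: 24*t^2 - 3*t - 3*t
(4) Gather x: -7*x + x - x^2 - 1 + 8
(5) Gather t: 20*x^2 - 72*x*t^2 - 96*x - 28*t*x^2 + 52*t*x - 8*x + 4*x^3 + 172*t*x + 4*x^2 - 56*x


(1) = 7*y^2 + 21*y - 28
(2) = 30*a^2 - 32*a - 30
(3) = 24*t^2 - 6*t
(4) = -x^2 - 6*x + 7
(5) = -72*t^2*x + t*(-28*x^2 + 224*x) + 4*x^3 + 24*x^2 - 160*x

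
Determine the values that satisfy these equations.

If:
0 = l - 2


Then:
l = 2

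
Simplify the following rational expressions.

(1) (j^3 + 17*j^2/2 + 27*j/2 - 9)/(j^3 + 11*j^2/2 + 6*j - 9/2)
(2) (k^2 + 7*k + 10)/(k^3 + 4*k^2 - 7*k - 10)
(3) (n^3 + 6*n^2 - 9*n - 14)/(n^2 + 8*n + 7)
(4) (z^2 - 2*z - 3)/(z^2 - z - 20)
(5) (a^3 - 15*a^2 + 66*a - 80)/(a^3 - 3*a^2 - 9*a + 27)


(1) = (j + 6)/(j + 3)
(2) = (k + 2)/(k^2 - k - 2)
(3) = n - 2
(4) = (z^2 - 2*z - 3)/(z^2 - z - 20)
(5) = (a^3 - 15*a^2 + 66*a - 80)/(a^3 - 3*a^2 - 9*a + 27)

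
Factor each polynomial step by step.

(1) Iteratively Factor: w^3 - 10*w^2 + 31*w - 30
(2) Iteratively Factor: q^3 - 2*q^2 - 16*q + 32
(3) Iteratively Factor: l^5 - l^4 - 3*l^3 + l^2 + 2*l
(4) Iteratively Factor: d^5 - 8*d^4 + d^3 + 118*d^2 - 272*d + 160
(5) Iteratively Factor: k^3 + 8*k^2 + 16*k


(1) = (w - 5)*(w^2 - 5*w + 6) = (w - 5)*(w - 3)*(w - 2)
(2) = (q - 4)*(q^2 + 2*q - 8) = (q - 4)*(q - 2)*(q + 4)
(3) = (l)*(l^4 - l^3 - 3*l^2 + l + 2) = l*(l - 2)*(l^3 + l^2 - l - 1) = l*(l - 2)*(l + 1)*(l^2 - 1) = l*(l - 2)*(l - 1)*(l + 1)*(l + 1)
(4) = (d - 1)*(d^4 - 7*d^3 - 6*d^2 + 112*d - 160) = (d - 4)*(d - 1)*(d^3 - 3*d^2 - 18*d + 40) = (d - 5)*(d - 4)*(d - 1)*(d^2 + 2*d - 8) = (d - 5)*(d - 4)*(d - 1)*(d + 4)*(d - 2)
(5) = (k)*(k^2 + 8*k + 16) = k*(k + 4)*(k + 4)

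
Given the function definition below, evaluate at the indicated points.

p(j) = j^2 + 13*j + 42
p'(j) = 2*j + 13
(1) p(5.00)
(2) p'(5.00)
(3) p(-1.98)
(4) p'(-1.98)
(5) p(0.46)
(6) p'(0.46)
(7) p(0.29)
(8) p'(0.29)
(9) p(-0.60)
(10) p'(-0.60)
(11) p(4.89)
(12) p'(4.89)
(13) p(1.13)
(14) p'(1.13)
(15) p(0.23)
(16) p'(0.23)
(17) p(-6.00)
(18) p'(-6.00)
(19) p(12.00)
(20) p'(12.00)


(1) = 132.00
(2) = 23.00
(3) = 20.18
(4) = 9.04
(5) = 48.19
(6) = 13.92
(7) = 45.85
(8) = 13.58
(9) = 34.56
(10) = 11.80
(11) = 129.48
(12) = 22.78
(13) = 57.97
(14) = 15.26
(15) = 45.04
(16) = 13.46
(17) = 0.00
(18) = 1.00
(19) = 342.00
(20) = 37.00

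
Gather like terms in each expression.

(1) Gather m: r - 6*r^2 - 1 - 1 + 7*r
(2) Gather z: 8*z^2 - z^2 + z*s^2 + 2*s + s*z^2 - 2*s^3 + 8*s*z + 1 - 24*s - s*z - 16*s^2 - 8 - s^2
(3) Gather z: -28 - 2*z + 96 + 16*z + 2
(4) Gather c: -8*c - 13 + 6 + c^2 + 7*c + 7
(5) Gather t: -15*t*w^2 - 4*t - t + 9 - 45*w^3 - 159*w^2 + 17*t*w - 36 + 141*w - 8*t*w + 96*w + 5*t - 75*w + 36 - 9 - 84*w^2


(1) = -6*r^2 + 8*r - 2
(2) = -2*s^3 - 17*s^2 - 22*s + z^2*(s + 7) + z*(s^2 + 7*s) - 7
(3) = 14*z + 70
(4) = c^2 - c
(5) = t*(-15*w^2 + 9*w) - 45*w^3 - 243*w^2 + 162*w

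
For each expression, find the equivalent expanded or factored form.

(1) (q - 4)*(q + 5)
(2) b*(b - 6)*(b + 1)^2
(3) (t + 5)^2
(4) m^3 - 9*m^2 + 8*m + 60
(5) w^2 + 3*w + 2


(1) = q^2 + q - 20
(2) = b^4 - 4*b^3 - 11*b^2 - 6*b
(3) = t^2 + 10*t + 25
(4) = (m - 6)*(m - 5)*(m + 2)
(5) = (w + 1)*(w + 2)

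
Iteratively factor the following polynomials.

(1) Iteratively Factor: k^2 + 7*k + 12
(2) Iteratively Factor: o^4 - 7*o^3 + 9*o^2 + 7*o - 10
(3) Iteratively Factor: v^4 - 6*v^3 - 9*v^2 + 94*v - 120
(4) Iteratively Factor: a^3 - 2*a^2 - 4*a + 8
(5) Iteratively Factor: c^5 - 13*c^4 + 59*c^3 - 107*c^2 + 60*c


(1) = (k + 4)*(k + 3)
(2) = (o - 2)*(o^3 - 5*o^2 - o + 5) = (o - 5)*(o - 2)*(o^2 - 1) = (o - 5)*(o - 2)*(o - 1)*(o + 1)
(3) = (v - 5)*(v^3 - v^2 - 14*v + 24) = (v - 5)*(v + 4)*(v^2 - 5*v + 6) = (v - 5)*(v - 3)*(v + 4)*(v - 2)
(4) = (a - 2)*(a^2 - 4) = (a - 2)^2*(a + 2)
(5) = (c - 3)*(c^4 - 10*c^3 + 29*c^2 - 20*c) = c*(c - 3)*(c^3 - 10*c^2 + 29*c - 20) = c*(c - 5)*(c - 3)*(c^2 - 5*c + 4) = c*(c - 5)*(c - 3)*(c - 1)*(c - 4)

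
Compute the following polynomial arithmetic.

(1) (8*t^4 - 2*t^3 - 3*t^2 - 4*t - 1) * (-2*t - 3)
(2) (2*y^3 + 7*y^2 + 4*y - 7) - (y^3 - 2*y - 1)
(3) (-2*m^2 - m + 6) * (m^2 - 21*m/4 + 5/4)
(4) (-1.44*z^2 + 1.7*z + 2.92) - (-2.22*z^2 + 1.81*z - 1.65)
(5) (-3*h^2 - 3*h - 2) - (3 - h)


(1) = -16*t^5 - 20*t^4 + 12*t^3 + 17*t^2 + 14*t + 3
(2) = y^3 + 7*y^2 + 6*y - 6
(3) = -2*m^4 + 19*m^3/2 + 35*m^2/4 - 131*m/4 + 15/2
(4) = 0.78*z^2 - 0.11*z + 4.57
(5) = -3*h^2 - 2*h - 5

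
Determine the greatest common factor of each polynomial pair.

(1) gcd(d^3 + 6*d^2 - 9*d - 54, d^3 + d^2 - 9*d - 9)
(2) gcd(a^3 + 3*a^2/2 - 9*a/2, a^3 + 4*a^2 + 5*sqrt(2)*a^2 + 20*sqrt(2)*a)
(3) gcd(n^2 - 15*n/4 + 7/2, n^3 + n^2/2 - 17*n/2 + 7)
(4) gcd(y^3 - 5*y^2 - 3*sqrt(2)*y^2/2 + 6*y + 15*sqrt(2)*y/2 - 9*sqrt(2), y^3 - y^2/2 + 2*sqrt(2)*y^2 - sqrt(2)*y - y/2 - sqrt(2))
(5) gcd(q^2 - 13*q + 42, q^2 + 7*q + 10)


(1) = d^2 - 9
(2) = gcd(a*(a - 3/2)*(a + 3), a*(a + 4)*(a + 5*sqrt(2))) = a
(3) = gcd((n - 2)*(n - 7/4), (n - 2)*(n - 1)*(n + 7/2)) = n - 2
(4) = gcd((y - 3)*(y - 2)*(y - 3*sqrt(2)/2), (y - 1)*(y + 1/2)*(y + 2*sqrt(2))) = 1
(5) = 1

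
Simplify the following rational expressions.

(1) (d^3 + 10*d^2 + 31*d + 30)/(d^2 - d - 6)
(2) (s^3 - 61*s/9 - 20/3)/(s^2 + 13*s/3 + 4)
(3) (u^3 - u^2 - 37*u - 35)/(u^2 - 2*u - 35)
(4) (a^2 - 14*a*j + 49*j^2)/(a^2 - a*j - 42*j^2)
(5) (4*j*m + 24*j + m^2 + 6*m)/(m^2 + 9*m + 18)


(1) = (d^2 + 8*d + 15)/(d - 3)
(2) = (3*s^2 - 4*s - 15)/(3*s + 9)
(3) = u + 1
(4) = (a - 7*j)/(a + 6*j)
(5) = (4*j + m)/(m + 3)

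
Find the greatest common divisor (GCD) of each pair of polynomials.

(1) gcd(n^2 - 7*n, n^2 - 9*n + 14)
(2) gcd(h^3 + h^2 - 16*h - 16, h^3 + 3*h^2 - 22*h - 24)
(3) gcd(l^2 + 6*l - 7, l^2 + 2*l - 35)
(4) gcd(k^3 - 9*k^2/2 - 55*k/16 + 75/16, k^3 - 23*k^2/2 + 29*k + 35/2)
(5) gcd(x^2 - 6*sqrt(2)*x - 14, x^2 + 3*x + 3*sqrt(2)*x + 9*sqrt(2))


(1) = gcd(n*(n - 7), (n - 7)*(n - 2)) = n - 7
(2) = h^2 - 3*h - 4
(3) = gcd((l - 1)*(l + 7), (l - 5)*(l + 7)) = l + 7
(4) = k - 5
(5) = 1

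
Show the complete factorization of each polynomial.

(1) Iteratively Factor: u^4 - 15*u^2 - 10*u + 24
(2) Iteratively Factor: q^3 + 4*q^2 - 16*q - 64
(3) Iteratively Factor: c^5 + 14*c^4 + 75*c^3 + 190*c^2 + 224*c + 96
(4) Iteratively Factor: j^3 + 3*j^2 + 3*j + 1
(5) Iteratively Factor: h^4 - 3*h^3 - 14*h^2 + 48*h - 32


(1) = (u - 1)*(u^3 + u^2 - 14*u - 24) = (u - 1)*(u + 3)*(u^2 - 2*u - 8) = (u - 4)*(u - 1)*(u + 3)*(u + 2)
(2) = (q - 4)*(q^2 + 8*q + 16) = (q - 4)*(q + 4)*(q + 4)
(3) = (c + 4)*(c^4 + 10*c^3 + 35*c^2 + 50*c + 24) = (c + 1)*(c + 4)*(c^3 + 9*c^2 + 26*c + 24) = (c + 1)*(c + 2)*(c + 4)*(c^2 + 7*c + 12) = (c + 1)*(c + 2)*(c + 3)*(c + 4)*(c + 4)
(4) = (j + 1)*(j^2 + 2*j + 1) = (j + 1)^2*(j + 1)
(5) = (h - 2)*(h^3 - h^2 - 16*h + 16) = (h - 4)*(h - 2)*(h^2 + 3*h - 4) = (h - 4)*(h - 2)*(h + 4)*(h - 1)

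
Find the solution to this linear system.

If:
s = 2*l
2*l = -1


Then:
l = -1/2
s = -1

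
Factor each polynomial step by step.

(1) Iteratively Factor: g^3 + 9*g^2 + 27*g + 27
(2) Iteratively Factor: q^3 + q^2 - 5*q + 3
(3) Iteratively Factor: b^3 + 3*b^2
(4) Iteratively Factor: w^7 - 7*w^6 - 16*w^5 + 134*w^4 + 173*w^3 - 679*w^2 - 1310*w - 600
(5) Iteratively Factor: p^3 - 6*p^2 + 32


(1) = (g + 3)*(g^2 + 6*g + 9) = (g + 3)^2*(g + 3)
(2) = (q - 1)*(q^2 + 2*q - 3) = (q - 1)^2*(q + 3)
(3) = (b)*(b^2 + 3*b) = b^2*(b + 3)
(4) = (w + 2)*(w^6 - 9*w^5 + 2*w^4 + 130*w^3 - 87*w^2 - 505*w - 300) = (w + 2)*(w + 3)*(w^5 - 12*w^4 + 38*w^3 + 16*w^2 - 135*w - 100) = (w - 5)*(w + 2)*(w + 3)*(w^4 - 7*w^3 + 3*w^2 + 31*w + 20) = (w - 5)*(w + 1)*(w + 2)*(w + 3)*(w^3 - 8*w^2 + 11*w + 20) = (w - 5)*(w - 4)*(w + 1)*(w + 2)*(w + 3)*(w^2 - 4*w - 5) = (w - 5)*(w - 4)*(w + 1)^2*(w + 2)*(w + 3)*(w - 5)
(5) = (p - 4)*(p^2 - 2*p - 8) = (p - 4)*(p + 2)*(p - 4)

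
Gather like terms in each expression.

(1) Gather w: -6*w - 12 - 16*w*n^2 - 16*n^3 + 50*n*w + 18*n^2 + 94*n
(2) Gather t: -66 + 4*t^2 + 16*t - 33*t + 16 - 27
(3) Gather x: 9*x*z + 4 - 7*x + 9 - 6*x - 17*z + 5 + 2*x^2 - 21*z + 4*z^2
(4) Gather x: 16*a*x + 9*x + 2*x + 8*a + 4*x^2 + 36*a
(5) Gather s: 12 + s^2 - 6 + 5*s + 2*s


(1) = -16*n^3 + 18*n^2 + 94*n + w*(-16*n^2 + 50*n - 6) - 12
(2) = 4*t^2 - 17*t - 77
(3) = 2*x^2 + x*(9*z - 13) + 4*z^2 - 38*z + 18
(4) = 44*a + 4*x^2 + x*(16*a + 11)
(5) = s^2 + 7*s + 6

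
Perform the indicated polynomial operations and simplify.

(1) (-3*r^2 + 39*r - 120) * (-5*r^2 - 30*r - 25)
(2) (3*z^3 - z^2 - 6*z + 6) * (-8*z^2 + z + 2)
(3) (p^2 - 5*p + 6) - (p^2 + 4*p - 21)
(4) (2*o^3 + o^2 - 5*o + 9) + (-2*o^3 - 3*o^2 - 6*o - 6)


(1) = 15*r^4 - 105*r^3 - 495*r^2 + 2625*r + 3000
(2) = -24*z^5 + 11*z^4 + 53*z^3 - 56*z^2 - 6*z + 12
(3) = 27 - 9*p
(4) = -2*o^2 - 11*o + 3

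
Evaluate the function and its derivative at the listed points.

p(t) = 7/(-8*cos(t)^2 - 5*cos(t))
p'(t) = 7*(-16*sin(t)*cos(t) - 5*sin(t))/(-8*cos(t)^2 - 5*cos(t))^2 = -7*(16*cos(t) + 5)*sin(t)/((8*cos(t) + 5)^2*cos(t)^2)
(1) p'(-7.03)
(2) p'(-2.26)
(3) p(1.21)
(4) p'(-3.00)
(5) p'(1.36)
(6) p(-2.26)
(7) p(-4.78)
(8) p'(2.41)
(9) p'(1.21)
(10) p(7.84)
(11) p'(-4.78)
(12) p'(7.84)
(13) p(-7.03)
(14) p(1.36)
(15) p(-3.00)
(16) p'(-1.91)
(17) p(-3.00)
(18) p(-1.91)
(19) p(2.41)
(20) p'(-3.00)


(1) = 1.25
(2) = -9053.34
(3) = -2.53
(4) = -1.28
(5) = -29.30
(6) = -125.97
(7) = -18.70
(8) = 64.23
(9) = -9.14
(10) = -97.94
(11) = -303.12
(12) = -7157.97
(13) = -0.88
(14) = -5.01
(15) = -2.42
(16) = -3.53
(17) = -2.42
(18) = 9.00
(19) = -9.87
(20) = -1.28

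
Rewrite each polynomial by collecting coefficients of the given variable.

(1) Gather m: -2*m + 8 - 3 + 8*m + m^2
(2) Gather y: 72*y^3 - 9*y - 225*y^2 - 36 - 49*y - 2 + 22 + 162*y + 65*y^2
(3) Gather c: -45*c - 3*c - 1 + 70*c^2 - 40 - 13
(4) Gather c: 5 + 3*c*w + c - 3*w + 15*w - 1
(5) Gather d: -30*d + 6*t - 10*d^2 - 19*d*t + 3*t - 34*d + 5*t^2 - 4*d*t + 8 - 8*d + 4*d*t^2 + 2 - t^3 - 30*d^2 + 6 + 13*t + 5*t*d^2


(1) = m^2 + 6*m + 5
(2) = 72*y^3 - 160*y^2 + 104*y - 16
(3) = 70*c^2 - 48*c - 54
(4) = c*(3*w + 1) + 12*w + 4
(5) = d^2*(5*t - 40) + d*(4*t^2 - 23*t - 72) - t^3 + 5*t^2 + 22*t + 16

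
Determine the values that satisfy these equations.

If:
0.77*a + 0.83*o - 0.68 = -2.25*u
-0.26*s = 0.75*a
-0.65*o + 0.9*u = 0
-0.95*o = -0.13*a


Then:
a = 0.61
o = 0.08
s = -1.77
u = 0.06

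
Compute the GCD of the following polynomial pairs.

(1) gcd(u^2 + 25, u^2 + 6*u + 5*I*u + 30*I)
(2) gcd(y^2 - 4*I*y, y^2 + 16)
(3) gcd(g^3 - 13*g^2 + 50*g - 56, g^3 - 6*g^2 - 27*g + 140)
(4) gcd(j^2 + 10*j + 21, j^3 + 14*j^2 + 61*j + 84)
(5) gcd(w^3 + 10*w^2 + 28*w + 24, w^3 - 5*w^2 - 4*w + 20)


(1) = gcd((u - 5*I)*(u + 5*I), (u + 6)*(u + 5*I)) = u + 5*I
(2) = gcd(y*(y - 4*I), (y - 4*I)*(y + 4*I)) = y - 4*I
(3) = g^2 - 11*g + 28
(4) = j^2 + 10*j + 21
(5) = gcd((w + 2)^2*(w + 6), (w - 5)*(w - 2)*(w + 2)) = w + 2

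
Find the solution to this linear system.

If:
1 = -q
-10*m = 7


Then:
m = -7/10
q = -1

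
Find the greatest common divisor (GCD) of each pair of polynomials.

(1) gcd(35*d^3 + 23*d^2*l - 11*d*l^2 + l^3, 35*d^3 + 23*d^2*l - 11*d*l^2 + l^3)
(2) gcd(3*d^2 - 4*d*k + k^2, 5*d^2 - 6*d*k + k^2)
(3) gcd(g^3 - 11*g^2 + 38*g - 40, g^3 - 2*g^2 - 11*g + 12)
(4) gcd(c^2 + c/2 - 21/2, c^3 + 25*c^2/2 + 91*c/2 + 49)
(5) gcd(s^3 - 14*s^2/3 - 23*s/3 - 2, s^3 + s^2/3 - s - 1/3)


(1) = 35*d^3 + 23*d^2*l - 11*d*l^2 + l^3
(2) = gcd((-3*d + k)*(-d + k), (-5*d + k)*(-d + k)) = d - k
(3) = g - 4
(4) = c + 7/2
(5) = gcd((s - 6)*(s + 1/3)*(s + 1), (s - 1)*(s + 1/3)*(s + 1)) = s^2 + 4*s/3 + 1/3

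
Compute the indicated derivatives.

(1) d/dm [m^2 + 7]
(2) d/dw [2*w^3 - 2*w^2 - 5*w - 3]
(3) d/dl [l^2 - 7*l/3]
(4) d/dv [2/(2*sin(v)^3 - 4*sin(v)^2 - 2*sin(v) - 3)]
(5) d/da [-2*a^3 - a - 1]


(1) = 2*m
(2) = 6*w^2 - 4*w - 5
(3) = 2*l - 7/3
(4) = 4*(8*sin(2*v) + cos(v) + 3*cos(3*v))/(-sin(v) - sin(3*v) + 4*cos(2*v) - 10)^2
(5) = -6*a^2 - 1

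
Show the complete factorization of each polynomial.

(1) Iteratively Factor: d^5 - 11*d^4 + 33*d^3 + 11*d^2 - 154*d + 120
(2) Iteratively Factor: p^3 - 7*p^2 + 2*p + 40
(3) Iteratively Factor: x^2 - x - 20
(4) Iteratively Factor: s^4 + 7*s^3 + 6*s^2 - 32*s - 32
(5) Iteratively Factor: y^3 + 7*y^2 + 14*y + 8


(1) = (d - 4)*(d^4 - 7*d^3 + 5*d^2 + 31*d - 30) = (d - 5)*(d - 4)*(d^3 - 2*d^2 - 5*d + 6) = (d - 5)*(d - 4)*(d + 2)*(d^2 - 4*d + 3) = (d - 5)*(d - 4)*(d - 3)*(d + 2)*(d - 1)
(2) = (p + 2)*(p^2 - 9*p + 20) = (p - 4)*(p + 2)*(p - 5)
(3) = (x - 5)*(x + 4)
(4) = (s + 4)*(s^3 + 3*s^2 - 6*s - 8) = (s - 2)*(s + 4)*(s^2 + 5*s + 4) = (s - 2)*(s + 4)^2*(s + 1)
(5) = (y + 1)*(y^2 + 6*y + 8) = (y + 1)*(y + 4)*(y + 2)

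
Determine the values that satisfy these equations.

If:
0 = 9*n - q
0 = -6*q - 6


Then:
n = -1/9
q = -1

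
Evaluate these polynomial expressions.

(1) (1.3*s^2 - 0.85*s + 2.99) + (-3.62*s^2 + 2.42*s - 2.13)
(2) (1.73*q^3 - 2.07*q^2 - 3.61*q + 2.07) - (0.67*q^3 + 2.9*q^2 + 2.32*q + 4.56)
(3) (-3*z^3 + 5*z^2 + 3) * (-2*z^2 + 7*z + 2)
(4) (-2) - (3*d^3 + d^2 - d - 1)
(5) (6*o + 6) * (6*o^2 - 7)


(1) = -2.32*s^2 + 1.57*s + 0.86
(2) = 1.06*q^3 - 4.97*q^2 - 5.93*q - 2.49
(3) = 6*z^5 - 31*z^4 + 29*z^3 + 4*z^2 + 21*z + 6
(4) = -3*d^3 - d^2 + d - 1
(5) = 36*o^3 + 36*o^2 - 42*o - 42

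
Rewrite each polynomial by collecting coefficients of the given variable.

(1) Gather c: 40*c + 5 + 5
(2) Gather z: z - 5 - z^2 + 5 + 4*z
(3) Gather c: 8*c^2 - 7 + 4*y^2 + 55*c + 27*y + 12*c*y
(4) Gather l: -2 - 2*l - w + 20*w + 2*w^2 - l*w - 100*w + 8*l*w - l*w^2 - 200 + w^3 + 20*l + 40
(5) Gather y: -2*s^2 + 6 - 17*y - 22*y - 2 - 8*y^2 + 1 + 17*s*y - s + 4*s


(1) = 40*c + 10
(2) = -z^2 + 5*z
(3) = 8*c^2 + c*(12*y + 55) + 4*y^2 + 27*y - 7
(4) = l*(-w^2 + 7*w + 18) + w^3 + 2*w^2 - 81*w - 162
(5) = -2*s^2 + 3*s - 8*y^2 + y*(17*s - 39) + 5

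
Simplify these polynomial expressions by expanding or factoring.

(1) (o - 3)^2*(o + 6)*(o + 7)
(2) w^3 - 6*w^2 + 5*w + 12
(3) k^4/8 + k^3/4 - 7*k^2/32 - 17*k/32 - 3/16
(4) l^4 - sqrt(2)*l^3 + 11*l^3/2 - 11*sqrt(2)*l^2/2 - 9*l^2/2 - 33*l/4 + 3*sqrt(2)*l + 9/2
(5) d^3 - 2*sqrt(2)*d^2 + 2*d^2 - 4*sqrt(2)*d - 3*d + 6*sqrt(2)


(1) = o^4 + 7*o^3 - 27*o^2 - 135*o + 378
(2) = (w - 4)*(w - 3)*(w + 1)
(3) = (k/4 + 1/4)*(k/2 + 1)*(k - 3/2)*(k + 1/2)
(4) = (l - 1/2)*(l + 6)*(l - 3*sqrt(2)/2)*(l + sqrt(2)/2)
(5) = (d - 1)*(d + 3)*(d - 2*sqrt(2))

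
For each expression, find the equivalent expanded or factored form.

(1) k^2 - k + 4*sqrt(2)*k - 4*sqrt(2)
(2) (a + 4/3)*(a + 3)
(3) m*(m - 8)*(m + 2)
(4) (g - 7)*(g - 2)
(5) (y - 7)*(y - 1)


(1) = (k - 1)*(k + 4*sqrt(2))
(2) = a^2 + 13*a/3 + 4
(3) = m^3 - 6*m^2 - 16*m
(4) = g^2 - 9*g + 14
(5) = y^2 - 8*y + 7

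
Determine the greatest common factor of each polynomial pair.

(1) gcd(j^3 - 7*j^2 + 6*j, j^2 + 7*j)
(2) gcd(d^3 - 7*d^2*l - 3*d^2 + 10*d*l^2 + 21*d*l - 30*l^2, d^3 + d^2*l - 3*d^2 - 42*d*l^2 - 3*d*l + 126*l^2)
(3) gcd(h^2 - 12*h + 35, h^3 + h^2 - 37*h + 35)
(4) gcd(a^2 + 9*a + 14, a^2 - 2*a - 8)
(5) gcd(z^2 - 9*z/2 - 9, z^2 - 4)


(1) = gcd(j*(j - 6)*(j - 1), j*(j + 7)) = j
(2) = gcd((d - 3)*(d - 5*l)*(d - 2*l), (d - 3)*(d - 6*l)*(d + 7*l)) = d - 3
(3) = h - 5
(4) = gcd((a + 2)*(a + 7), (a - 4)*(a + 2)) = a + 2
(5) = gcd((z - 6)*(z + 3/2), (z - 2)*(z + 2)) = 1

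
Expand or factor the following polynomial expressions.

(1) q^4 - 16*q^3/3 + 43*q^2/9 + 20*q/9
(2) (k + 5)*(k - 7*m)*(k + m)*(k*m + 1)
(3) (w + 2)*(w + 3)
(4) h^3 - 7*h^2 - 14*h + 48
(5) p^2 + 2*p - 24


(1) = q*(q - 4)*(q - 5/3)*(q + 1/3)
(2) = k^4*m - 6*k^3*m^2 + 5*k^3*m + k^3 - 7*k^2*m^3 - 30*k^2*m^2 - 6*k^2*m + 5*k^2 - 35*k*m^3 - 7*k*m^2 - 30*k*m - 35*m^2
(3) = w^2 + 5*w + 6
(4) = (h - 8)*(h - 2)*(h + 3)
(5) = (p - 4)*(p + 6)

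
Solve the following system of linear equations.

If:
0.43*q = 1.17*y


Then:
q = 2.72093023255814*y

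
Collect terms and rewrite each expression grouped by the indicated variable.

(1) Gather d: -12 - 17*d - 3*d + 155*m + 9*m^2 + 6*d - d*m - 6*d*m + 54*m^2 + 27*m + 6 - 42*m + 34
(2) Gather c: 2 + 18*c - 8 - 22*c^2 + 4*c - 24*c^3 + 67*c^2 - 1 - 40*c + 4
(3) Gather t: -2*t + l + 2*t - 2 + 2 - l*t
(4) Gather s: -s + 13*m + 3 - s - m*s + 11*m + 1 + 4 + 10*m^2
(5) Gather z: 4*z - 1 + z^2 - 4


(1) = d*(-7*m - 14) + 63*m^2 + 140*m + 28
(2) = -24*c^3 + 45*c^2 - 18*c - 3
(3) = -l*t + l
(4) = 10*m^2 + 24*m + s*(-m - 2) + 8
(5) = z^2 + 4*z - 5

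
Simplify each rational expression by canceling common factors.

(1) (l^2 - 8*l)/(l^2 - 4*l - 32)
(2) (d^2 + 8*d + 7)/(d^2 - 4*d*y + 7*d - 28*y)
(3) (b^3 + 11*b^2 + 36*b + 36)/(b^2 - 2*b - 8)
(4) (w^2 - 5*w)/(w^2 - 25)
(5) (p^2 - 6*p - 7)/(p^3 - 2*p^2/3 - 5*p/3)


(1) = l/(l + 4)
(2) = (-d - 1)/(-d + 4*y)
(3) = (b^2 + 9*b + 18)/(b - 4)
(4) = w/(w + 5)
(5) = (3*p - 21)/(3*p^2 - 5*p)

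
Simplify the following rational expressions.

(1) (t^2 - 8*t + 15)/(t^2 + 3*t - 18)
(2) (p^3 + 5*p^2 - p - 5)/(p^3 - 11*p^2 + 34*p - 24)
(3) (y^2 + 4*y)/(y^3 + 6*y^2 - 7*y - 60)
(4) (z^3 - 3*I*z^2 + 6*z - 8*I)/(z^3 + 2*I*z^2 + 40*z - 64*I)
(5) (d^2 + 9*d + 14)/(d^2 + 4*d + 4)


(1) = (t - 5)/(t + 6)
(2) = (p^2 + 6*p + 5)/(p^2 - 10*p + 24)
(3) = y/(y^2 + 2*y - 15)
(4) = (z^2 + I*z + 2)/(z^2 + 6*I*z + 16)
(5) = (d + 7)/(d + 2)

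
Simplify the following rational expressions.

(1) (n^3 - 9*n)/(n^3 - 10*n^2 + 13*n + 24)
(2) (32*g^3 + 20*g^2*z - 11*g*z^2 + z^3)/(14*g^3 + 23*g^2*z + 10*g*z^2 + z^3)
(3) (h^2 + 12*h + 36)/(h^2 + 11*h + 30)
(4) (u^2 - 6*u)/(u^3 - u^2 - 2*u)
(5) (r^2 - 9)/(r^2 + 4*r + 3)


(1) = (n^2 + 3*n)/(n^2 - 7*n - 8)
(2) = (32*g^2 - 12*g*z + z^2)/(14*g^2 + 9*g*z + z^2)
(3) = (h + 6)/(h + 5)
(4) = (u - 6)/(u^2 - u - 2)
(5) = (r - 3)/(r + 1)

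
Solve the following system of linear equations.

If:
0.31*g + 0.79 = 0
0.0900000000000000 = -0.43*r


Then:
g = -2.55
r = -0.21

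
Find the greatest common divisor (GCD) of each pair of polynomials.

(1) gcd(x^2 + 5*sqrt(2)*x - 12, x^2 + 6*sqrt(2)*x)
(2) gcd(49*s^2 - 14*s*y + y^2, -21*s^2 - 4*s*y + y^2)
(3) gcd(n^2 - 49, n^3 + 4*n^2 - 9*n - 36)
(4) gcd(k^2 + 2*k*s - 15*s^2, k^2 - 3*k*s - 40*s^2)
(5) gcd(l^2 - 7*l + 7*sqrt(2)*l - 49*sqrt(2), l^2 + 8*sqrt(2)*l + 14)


(1) = gcd((x - sqrt(2))*(x + 6*sqrt(2)), x*(x + 6*sqrt(2))) = x + 6*sqrt(2)
(2) = -7*s + y
(3) = 1
(4) = k + 5*s
(5) = gcd((l - 7)*(l + 7*sqrt(2)), (l + sqrt(2))*(l + 7*sqrt(2))) = l + 7*sqrt(2)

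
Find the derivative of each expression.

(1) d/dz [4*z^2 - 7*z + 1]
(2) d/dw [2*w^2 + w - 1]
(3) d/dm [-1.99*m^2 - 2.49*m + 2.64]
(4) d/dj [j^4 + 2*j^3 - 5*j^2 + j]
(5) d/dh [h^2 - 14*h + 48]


(1) = 8*z - 7
(2) = 4*w + 1
(3) = -3.98*m - 2.49
(4) = 4*j^3 + 6*j^2 - 10*j + 1
(5) = 2*h - 14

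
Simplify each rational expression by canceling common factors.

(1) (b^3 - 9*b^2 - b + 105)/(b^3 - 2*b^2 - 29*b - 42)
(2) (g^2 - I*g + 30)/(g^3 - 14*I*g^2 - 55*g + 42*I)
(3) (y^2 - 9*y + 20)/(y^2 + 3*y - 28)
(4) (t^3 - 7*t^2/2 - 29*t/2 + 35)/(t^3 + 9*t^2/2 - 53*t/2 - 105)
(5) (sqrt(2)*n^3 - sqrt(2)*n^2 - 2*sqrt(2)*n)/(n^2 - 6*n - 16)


(1) = (b - 5)/(b + 2)
(2) = (g + 5*I)/(g^2 - 8*I*g - 7)
(3) = (y - 5)/(y + 7)
(4) = (t - 2)/(t + 6)
(5) = (sqrt(2)*n^3 - sqrt(2)*n^2 - 2*sqrt(2)*n)/(n^2 - 6*n - 16)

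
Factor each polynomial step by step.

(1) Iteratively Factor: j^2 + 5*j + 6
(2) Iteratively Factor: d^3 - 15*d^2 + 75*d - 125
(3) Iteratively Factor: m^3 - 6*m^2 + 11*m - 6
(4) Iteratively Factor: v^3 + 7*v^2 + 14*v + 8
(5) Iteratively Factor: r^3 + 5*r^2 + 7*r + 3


(1) = (j + 3)*(j + 2)
(2) = (d - 5)*(d^2 - 10*d + 25) = (d - 5)^2*(d - 5)
(3) = (m - 3)*(m^2 - 3*m + 2) = (m - 3)*(m - 1)*(m - 2)
(4) = (v + 1)*(v^2 + 6*v + 8) = (v + 1)*(v + 4)*(v + 2)
(5) = (r + 1)*(r^2 + 4*r + 3) = (r + 1)^2*(r + 3)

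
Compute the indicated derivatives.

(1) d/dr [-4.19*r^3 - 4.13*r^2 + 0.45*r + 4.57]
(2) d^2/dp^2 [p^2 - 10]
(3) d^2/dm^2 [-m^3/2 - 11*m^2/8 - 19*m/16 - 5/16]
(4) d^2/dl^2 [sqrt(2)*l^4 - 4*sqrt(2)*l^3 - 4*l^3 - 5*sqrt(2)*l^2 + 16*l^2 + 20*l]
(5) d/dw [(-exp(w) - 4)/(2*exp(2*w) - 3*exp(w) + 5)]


(1) = -12.57*r^2 - 8.26*r + 0.45
(2) = 2
(3) = -3*m - 11/4
(4) = 12*sqrt(2)*l^2 - 24*sqrt(2)*l - 24*l - 10*sqrt(2) + 32
(5) = ((exp(w) + 4)*(4*exp(w) - 3) - 2*exp(2*w) + 3*exp(w) - 5)*exp(w)/(2*exp(2*w) - 3*exp(w) + 5)^2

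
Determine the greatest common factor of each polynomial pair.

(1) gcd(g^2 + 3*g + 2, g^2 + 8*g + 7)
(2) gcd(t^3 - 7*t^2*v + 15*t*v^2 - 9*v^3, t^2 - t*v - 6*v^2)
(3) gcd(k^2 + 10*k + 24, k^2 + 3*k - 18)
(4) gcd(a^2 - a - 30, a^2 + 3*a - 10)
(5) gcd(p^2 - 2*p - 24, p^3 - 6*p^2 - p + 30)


(1) = g + 1
(2) = gcd((t - 3*v)^2*(t - v), (t - 3*v)*(t + 2*v)) = t - 3*v
(3) = gcd((k + 4)*(k + 6), (k - 3)*(k + 6)) = k + 6
(4) = gcd((a - 6)*(a + 5), (a - 2)*(a + 5)) = a + 5
(5) = gcd((p - 6)*(p + 4), (p - 5)*(p - 3)*(p + 2)) = 1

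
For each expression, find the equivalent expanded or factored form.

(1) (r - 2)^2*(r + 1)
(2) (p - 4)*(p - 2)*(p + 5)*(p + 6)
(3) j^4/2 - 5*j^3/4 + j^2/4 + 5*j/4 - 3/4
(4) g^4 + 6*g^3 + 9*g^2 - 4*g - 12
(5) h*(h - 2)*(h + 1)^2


(1) = r^3 - 3*r^2 + 4
(2) = p^4 + 5*p^3 - 28*p^2 - 92*p + 240
(3) = (j/2 + 1/2)*(j - 3/2)*(j - 1)^2
(4) = (g - 1)*(g + 2)^2*(g + 3)
(5) = h^4 - 3*h^2 - 2*h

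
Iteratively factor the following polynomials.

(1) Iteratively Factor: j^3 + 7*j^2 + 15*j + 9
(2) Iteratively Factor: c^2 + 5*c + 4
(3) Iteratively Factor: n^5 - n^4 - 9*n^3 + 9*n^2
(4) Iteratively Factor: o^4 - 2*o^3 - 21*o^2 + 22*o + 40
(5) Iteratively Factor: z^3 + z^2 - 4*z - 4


(1) = (j + 3)*(j^2 + 4*j + 3) = (j + 3)^2*(j + 1)
(2) = (c + 4)*(c + 1)
(3) = (n)*(n^4 - n^3 - 9*n^2 + 9*n) = n*(n + 3)*(n^3 - 4*n^2 + 3*n) = n*(n - 1)*(n + 3)*(n^2 - 3*n) = n*(n - 3)*(n - 1)*(n + 3)*(n)
(4) = (o + 4)*(o^3 - 6*o^2 + 3*o + 10) = (o + 1)*(o + 4)*(o^2 - 7*o + 10) = (o - 2)*(o + 1)*(o + 4)*(o - 5)
(5) = (z + 2)*(z^2 - z - 2) = (z + 1)*(z + 2)*(z - 2)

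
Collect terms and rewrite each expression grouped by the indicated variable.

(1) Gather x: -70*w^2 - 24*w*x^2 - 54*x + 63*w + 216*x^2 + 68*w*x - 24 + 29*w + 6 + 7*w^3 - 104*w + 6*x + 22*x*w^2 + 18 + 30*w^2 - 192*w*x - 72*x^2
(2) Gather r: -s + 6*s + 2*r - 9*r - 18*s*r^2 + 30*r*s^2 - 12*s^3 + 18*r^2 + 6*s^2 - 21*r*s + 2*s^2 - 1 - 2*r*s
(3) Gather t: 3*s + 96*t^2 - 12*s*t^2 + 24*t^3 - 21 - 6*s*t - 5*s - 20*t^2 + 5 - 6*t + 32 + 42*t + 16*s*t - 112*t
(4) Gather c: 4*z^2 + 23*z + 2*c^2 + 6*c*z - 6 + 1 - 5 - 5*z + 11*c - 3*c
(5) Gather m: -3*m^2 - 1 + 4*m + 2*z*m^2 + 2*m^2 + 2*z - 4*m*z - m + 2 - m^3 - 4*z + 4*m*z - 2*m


(1) = 7*w^3 - 40*w^2 - 12*w + x^2*(144 - 24*w) + x*(22*w^2 - 124*w - 48)
(2) = r^2*(18 - 18*s) + r*(30*s^2 - 23*s - 7) - 12*s^3 + 8*s^2 + 5*s - 1
(3) = -2*s + 24*t^3 + t^2*(76 - 12*s) + t*(10*s - 76) + 16
(4) = 2*c^2 + c*(6*z + 8) + 4*z^2 + 18*z - 10
(5) = -m^3 + m^2*(2*z - 1) + m - 2*z + 1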